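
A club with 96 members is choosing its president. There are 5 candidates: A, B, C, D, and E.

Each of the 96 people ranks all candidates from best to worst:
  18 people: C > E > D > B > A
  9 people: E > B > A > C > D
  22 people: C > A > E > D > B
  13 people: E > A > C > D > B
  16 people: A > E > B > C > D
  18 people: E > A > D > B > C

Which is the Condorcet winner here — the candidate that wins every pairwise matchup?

E

E vs A: 58–38
E vs B: 96–0
E vs C: 56–40
E vs D: 96–0
E beats every other candidate.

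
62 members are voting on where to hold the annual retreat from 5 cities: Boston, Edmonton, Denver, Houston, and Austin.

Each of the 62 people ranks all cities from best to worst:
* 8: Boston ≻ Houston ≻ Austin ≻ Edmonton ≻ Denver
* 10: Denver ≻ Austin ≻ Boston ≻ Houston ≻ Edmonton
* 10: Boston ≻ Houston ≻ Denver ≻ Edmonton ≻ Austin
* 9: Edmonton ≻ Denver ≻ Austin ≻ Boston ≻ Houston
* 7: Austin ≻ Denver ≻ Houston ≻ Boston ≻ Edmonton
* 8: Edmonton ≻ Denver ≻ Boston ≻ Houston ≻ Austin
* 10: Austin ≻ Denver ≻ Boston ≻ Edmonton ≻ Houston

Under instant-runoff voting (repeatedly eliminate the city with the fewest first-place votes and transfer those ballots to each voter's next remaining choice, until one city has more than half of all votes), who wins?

Round 1: Boston 18, Edmonton 17, Denver 10, Houston 0, Austin 17. Houston eliminated.
Round 2: Boston 18, Edmonton 17, Denver 10, Austin 17. Denver eliminated.
Round 3: Boston 18, Edmonton 17, Austin 27. Edmonton eliminated.
Round 4: Boston 26, Austin 36. Austin has a majority (≥32).

Austin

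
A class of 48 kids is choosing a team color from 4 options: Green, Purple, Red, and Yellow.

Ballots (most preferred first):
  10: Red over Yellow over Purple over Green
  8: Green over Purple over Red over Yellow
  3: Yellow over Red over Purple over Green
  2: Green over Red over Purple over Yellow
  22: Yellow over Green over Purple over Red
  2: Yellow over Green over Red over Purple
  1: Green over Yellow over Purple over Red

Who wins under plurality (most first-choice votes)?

Yellow

First-place votes: Green 11, Purple 0, Red 10, Yellow 27.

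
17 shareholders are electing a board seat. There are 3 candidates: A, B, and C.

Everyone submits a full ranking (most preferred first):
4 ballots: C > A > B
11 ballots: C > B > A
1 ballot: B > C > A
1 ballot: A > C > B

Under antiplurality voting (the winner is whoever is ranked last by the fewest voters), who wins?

C

Last-place votes: A 12, B 5, C 0.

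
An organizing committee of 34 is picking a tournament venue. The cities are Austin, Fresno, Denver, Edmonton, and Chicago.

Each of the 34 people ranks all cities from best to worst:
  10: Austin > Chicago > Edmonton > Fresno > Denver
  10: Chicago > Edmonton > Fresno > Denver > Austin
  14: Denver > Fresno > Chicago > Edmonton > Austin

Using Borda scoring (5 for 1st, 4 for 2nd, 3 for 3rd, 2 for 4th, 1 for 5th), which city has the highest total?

Austin: 10×5 + 10×1 + 14×1 = 74
Fresno: 10×2 + 10×3 + 14×4 = 106
Denver: 10×1 + 10×2 + 14×5 = 100
Edmonton: 10×3 + 10×4 + 14×2 = 98
Chicago: 10×4 + 10×5 + 14×3 = 132

Chicago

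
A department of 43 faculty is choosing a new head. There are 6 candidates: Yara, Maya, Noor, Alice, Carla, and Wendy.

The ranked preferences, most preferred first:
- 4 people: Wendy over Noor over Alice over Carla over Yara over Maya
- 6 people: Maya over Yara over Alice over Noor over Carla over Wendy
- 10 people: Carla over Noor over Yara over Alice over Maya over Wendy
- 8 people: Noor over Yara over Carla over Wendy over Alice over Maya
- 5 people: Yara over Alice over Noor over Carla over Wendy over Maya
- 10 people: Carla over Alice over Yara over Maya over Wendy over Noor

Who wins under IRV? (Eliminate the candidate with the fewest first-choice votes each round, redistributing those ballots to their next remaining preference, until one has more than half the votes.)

Noor

Round 1: Yara 5, Maya 6, Noor 8, Alice 0, Carla 20, Wendy 4. Alice eliminated.
Round 2: Yara 5, Maya 6, Noor 8, Carla 20, Wendy 4. Wendy eliminated.
Round 3: Yara 5, Maya 6, Noor 12, Carla 20. Yara eliminated.
Round 4: Maya 6, Noor 17, Carla 20. Maya eliminated.
Round 5: Noor 23, Carla 20. Noor has a majority (≥22).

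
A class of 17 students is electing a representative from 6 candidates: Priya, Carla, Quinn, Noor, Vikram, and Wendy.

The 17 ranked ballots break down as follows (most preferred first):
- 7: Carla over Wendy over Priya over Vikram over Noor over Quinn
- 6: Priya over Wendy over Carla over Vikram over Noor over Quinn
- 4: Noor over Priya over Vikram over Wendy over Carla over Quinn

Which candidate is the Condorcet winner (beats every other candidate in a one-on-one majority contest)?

Priya vs Carla: 10–7
Priya vs Quinn: 17–0
Priya vs Noor: 13–4
Priya vs Vikram: 17–0
Priya vs Wendy: 10–7
Priya beats every other candidate.

Priya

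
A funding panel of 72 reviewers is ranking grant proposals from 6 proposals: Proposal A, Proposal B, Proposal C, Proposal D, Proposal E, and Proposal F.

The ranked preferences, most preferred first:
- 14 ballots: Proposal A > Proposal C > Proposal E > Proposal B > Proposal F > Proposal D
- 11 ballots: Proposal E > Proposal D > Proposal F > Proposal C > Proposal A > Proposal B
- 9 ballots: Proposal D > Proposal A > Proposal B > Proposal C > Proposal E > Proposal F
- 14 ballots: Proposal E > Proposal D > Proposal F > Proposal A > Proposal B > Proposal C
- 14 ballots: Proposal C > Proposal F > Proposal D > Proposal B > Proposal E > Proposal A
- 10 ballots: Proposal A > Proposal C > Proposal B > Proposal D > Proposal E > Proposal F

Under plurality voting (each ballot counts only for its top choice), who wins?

First-place votes: Proposal A 24, Proposal B 0, Proposal C 14, Proposal D 9, Proposal E 25, Proposal F 0.

Proposal E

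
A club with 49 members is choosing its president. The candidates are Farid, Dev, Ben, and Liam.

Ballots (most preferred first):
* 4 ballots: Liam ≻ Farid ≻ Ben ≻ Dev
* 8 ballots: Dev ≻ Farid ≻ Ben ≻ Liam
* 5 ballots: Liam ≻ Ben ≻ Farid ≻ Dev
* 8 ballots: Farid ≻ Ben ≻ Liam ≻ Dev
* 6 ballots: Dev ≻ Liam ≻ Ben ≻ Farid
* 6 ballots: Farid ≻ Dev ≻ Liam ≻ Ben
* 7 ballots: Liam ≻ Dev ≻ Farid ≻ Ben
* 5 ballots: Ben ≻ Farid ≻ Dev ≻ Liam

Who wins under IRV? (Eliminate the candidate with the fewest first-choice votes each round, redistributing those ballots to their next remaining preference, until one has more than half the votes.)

Round 1: Farid 14, Dev 14, Ben 5, Liam 16. Ben eliminated.
Round 2: Farid 19, Dev 14, Liam 16. Dev eliminated.
Round 3: Farid 27, Liam 22. Farid has a majority (≥25).

Farid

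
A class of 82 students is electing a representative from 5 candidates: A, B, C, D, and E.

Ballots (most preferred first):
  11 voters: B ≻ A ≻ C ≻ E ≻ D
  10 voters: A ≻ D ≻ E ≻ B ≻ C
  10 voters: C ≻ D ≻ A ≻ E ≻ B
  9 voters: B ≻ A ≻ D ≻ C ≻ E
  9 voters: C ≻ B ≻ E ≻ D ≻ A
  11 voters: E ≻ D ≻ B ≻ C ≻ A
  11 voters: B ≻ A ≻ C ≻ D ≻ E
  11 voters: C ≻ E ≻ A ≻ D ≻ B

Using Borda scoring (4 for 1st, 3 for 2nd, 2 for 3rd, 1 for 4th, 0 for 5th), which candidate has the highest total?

C

A: 11×3 + 10×4 + 10×2 + 9×3 + 9×0 + 11×0 + 11×3 + 11×2 = 175
B: 11×4 + 10×1 + 10×0 + 9×4 + 9×3 + 11×2 + 11×4 + 11×0 = 183
C: 11×2 + 10×0 + 10×4 + 9×1 + 9×4 + 11×1 + 11×2 + 11×4 = 184
D: 11×0 + 10×3 + 10×3 + 9×2 + 9×1 + 11×3 + 11×1 + 11×1 = 142
E: 11×1 + 10×2 + 10×1 + 9×0 + 9×2 + 11×4 + 11×0 + 11×3 = 136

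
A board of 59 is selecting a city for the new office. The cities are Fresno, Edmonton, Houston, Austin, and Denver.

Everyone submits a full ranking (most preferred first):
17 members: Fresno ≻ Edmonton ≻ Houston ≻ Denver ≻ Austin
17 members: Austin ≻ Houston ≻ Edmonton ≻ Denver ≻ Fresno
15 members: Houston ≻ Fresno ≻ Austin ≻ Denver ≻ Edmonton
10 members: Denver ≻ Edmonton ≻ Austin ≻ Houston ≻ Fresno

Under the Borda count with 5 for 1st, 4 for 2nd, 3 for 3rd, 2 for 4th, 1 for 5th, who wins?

Houston

Fresno: 17×5 + 17×1 + 15×4 + 10×1 = 172
Edmonton: 17×4 + 17×3 + 15×1 + 10×4 = 174
Houston: 17×3 + 17×4 + 15×5 + 10×2 = 214
Austin: 17×1 + 17×5 + 15×3 + 10×3 = 177
Denver: 17×2 + 17×2 + 15×2 + 10×5 = 148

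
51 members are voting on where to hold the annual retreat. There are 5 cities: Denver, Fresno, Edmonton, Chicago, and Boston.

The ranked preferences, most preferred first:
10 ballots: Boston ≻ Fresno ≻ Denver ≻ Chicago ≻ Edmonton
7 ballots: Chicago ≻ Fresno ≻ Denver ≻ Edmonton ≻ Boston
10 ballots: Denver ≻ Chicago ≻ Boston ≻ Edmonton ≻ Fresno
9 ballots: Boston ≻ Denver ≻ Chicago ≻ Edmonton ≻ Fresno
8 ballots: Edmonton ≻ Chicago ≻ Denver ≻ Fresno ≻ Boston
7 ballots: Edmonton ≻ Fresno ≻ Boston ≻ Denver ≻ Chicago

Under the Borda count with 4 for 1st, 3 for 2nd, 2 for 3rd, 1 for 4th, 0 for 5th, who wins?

Denver

Denver: 10×2 + 7×2 + 10×4 + 9×3 + 8×2 + 7×1 = 124
Fresno: 10×3 + 7×3 + 10×0 + 9×0 + 8×1 + 7×3 = 80
Edmonton: 10×0 + 7×1 + 10×1 + 9×1 + 8×4 + 7×4 = 86
Chicago: 10×1 + 7×4 + 10×3 + 9×2 + 8×3 + 7×0 = 110
Boston: 10×4 + 7×0 + 10×2 + 9×4 + 8×0 + 7×2 = 110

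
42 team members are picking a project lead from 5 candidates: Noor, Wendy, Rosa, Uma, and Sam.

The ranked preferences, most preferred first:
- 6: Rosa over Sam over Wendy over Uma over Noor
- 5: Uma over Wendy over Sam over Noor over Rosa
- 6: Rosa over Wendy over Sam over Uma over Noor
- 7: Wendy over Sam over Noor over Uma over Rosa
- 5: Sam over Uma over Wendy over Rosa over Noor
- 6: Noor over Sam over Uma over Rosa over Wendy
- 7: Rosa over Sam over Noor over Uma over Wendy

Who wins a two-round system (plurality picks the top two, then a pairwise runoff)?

Round 1 first-place votes: Noor 6, Wendy 7, Rosa 19, Uma 5, Sam 5. Rosa and Wendy advance.
Runoff: Rosa is ranked above Wendy on 25 ballots, Wendy above Rosa on 17.

Rosa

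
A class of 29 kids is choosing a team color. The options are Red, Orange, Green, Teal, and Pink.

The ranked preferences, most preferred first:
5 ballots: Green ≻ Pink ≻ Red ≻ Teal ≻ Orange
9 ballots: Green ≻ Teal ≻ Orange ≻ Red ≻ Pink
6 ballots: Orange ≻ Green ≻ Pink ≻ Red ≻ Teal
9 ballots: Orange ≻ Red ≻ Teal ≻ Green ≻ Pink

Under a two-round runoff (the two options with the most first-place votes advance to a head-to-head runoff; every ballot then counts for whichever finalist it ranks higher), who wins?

Orange

Round 1 first-place votes: Red 0, Orange 15, Green 14, Teal 0, Pink 0. Orange and Green advance.
Runoff: Orange is ranked above Green on 15 ballots, Green above Orange on 14.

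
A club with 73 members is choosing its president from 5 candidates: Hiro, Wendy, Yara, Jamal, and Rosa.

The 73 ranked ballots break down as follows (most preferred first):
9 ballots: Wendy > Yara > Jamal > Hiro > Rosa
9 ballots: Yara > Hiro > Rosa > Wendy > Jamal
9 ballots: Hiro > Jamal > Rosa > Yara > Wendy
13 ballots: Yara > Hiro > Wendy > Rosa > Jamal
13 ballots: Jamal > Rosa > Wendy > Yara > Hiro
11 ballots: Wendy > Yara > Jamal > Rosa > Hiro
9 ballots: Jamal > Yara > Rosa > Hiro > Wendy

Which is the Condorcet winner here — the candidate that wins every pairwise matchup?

Yara vs Hiro: 64–9
Yara vs Wendy: 40–33
Yara vs Jamal: 42–31
Yara vs Rosa: 51–22
Yara beats every other candidate.

Yara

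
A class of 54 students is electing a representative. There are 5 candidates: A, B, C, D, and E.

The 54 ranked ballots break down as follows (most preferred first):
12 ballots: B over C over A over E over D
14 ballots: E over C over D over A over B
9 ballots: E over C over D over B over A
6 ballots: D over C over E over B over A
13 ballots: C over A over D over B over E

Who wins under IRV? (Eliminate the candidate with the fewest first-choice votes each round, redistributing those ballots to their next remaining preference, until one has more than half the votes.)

C

Round 1: A 0, B 12, C 13, D 6, E 23. A eliminated.
Round 2: B 12, C 13, D 6, E 23. D eliminated.
Round 3: B 12, C 19, E 23. B eliminated.
Round 4: C 31, E 23. C has a majority (≥28).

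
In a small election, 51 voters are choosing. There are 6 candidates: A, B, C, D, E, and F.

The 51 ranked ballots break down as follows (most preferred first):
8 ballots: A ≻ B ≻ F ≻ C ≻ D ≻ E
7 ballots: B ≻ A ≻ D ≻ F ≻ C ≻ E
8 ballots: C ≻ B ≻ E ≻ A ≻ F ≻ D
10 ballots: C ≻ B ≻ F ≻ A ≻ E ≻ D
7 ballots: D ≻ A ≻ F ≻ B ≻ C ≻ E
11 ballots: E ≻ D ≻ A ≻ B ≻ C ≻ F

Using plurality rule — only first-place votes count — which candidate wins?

First-place votes: A 8, B 7, C 18, D 7, E 11, F 0.

C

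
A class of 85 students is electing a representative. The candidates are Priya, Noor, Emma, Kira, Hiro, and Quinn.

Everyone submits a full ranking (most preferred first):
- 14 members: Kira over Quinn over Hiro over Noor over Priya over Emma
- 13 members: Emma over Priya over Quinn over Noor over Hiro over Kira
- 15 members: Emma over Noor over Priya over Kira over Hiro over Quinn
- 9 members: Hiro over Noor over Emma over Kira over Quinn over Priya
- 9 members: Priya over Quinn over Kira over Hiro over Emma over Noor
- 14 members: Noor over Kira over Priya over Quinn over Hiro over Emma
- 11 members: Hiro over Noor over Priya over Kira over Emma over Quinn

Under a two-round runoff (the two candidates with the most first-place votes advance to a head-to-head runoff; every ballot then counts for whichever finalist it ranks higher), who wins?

Round 1 first-place votes: Priya 9, Noor 14, Emma 28, Kira 14, Hiro 20, Quinn 0. Emma and Hiro advance.
Runoff: Emma is ranked above Hiro on 28 ballots, Hiro above Emma on 57.

Hiro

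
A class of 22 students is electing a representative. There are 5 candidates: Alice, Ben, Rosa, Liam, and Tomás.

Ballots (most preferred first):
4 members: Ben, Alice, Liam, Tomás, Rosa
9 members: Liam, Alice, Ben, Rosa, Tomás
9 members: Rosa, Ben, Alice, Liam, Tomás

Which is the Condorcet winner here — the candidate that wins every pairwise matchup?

Ben vs Alice: 13–9
Ben vs Rosa: 13–9
Ben vs Liam: 13–9
Ben vs Tomás: 22–0
Ben beats every other candidate.

Ben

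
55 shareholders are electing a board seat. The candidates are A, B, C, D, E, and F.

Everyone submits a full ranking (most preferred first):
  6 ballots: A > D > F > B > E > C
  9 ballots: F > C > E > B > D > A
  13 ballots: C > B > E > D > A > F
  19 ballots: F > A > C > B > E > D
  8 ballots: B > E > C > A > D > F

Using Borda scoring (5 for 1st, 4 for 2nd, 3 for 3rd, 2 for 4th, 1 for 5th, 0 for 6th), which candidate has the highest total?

C

A: 6×5 + 9×0 + 13×1 + 19×4 + 8×2 = 135
B: 6×2 + 9×2 + 13×4 + 19×2 + 8×5 = 160
C: 6×0 + 9×4 + 13×5 + 19×3 + 8×3 = 182
D: 6×4 + 9×1 + 13×2 + 19×0 + 8×1 = 67
E: 6×1 + 9×3 + 13×3 + 19×1 + 8×4 = 123
F: 6×3 + 9×5 + 13×0 + 19×5 + 8×0 = 158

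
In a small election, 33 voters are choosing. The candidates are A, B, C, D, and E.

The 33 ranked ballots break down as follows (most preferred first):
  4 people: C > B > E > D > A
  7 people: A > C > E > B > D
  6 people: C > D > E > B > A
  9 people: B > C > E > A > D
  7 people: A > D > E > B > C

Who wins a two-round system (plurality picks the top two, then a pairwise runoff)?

C

Round 1 first-place votes: A 14, B 9, C 10, D 0, E 0. A and C advance.
Runoff: A is ranked above C on 14 ballots, C above A on 19.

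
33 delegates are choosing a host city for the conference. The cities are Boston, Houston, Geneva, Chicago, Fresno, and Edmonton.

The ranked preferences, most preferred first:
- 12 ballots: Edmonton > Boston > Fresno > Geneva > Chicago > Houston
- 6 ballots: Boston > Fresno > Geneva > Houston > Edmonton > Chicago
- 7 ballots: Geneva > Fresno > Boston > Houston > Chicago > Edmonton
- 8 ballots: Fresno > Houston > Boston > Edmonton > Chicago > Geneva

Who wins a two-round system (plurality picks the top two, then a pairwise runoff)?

Fresno

Round 1 first-place votes: Boston 6, Houston 0, Geneva 7, Chicago 0, Fresno 8, Edmonton 12. Edmonton and Fresno advance.
Runoff: Edmonton is ranked above Fresno on 12 ballots, Fresno above Edmonton on 21.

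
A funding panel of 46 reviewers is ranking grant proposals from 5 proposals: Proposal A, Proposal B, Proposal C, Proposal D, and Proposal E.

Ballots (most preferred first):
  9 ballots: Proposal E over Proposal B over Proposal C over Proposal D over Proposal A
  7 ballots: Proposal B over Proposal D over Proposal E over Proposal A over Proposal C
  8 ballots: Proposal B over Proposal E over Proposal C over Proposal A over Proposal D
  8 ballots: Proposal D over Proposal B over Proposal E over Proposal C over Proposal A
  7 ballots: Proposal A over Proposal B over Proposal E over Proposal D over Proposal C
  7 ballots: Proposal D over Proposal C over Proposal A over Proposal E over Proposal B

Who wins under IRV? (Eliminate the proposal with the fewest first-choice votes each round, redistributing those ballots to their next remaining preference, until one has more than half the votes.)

Round 1: Proposal A 7, Proposal B 15, Proposal C 0, Proposal D 15, Proposal E 9. Proposal C eliminated.
Round 2: Proposal A 7, Proposal B 15, Proposal D 15, Proposal E 9. Proposal A eliminated.
Round 3: Proposal B 22, Proposal D 15, Proposal E 9. Proposal E eliminated.
Round 4: Proposal B 31, Proposal D 15. Proposal B has a majority (≥24).

Proposal B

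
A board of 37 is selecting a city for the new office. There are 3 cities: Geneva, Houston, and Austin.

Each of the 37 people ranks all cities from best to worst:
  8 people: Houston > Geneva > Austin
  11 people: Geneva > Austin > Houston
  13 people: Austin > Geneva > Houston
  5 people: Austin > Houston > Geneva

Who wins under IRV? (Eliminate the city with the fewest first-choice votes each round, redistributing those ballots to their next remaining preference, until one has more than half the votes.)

Geneva

Round 1: Geneva 11, Houston 8, Austin 18. Houston eliminated.
Round 2: Geneva 19, Austin 18. Geneva has a majority (≥19).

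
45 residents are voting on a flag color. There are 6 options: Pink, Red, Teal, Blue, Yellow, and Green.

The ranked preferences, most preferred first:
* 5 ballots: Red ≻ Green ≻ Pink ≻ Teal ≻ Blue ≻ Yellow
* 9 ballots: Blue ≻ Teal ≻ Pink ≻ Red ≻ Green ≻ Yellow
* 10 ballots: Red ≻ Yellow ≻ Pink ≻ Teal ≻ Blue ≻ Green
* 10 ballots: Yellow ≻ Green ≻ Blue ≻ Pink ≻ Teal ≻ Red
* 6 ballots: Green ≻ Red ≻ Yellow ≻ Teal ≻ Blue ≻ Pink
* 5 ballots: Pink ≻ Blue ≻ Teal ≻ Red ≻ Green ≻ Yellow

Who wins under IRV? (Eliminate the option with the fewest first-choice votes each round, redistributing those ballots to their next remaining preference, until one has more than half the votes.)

Round 1: Pink 5, Red 15, Teal 0, Blue 9, Yellow 10, Green 6. Teal eliminated.
Round 2: Pink 5, Red 15, Blue 9, Yellow 10, Green 6. Pink eliminated.
Round 3: Red 15, Blue 14, Yellow 10, Green 6. Green eliminated.
Round 4: Red 21, Blue 14, Yellow 10. Yellow eliminated.
Round 5: Red 21, Blue 24. Blue has a majority (≥23).

Blue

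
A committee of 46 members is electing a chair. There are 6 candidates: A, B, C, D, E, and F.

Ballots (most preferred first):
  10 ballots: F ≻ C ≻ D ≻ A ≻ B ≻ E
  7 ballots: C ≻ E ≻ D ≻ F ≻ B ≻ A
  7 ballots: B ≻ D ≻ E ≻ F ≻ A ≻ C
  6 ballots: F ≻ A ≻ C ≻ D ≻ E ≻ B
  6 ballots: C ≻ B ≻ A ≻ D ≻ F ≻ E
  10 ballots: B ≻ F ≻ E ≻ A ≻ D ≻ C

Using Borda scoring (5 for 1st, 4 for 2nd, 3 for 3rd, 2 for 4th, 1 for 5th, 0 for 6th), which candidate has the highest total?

F

A: 10×2 + 7×0 + 7×1 + 6×4 + 6×3 + 10×2 = 89
B: 10×1 + 7×1 + 7×5 + 6×0 + 6×4 + 10×5 = 126
C: 10×4 + 7×5 + 7×0 + 6×3 + 6×5 + 10×0 = 123
D: 10×3 + 7×3 + 7×4 + 6×2 + 6×2 + 10×1 = 113
E: 10×0 + 7×4 + 7×3 + 6×1 + 6×0 + 10×3 = 85
F: 10×5 + 7×2 + 7×2 + 6×5 + 6×1 + 10×4 = 154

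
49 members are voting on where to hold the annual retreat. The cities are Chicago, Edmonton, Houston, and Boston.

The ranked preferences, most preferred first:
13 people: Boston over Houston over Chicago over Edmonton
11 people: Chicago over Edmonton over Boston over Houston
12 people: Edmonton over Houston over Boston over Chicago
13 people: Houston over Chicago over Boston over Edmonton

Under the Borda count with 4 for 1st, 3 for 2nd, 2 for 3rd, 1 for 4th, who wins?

Houston

Chicago: 13×2 + 11×4 + 12×1 + 13×3 = 121
Edmonton: 13×1 + 11×3 + 12×4 + 13×1 = 107
Houston: 13×3 + 11×1 + 12×3 + 13×4 = 138
Boston: 13×4 + 11×2 + 12×2 + 13×2 = 124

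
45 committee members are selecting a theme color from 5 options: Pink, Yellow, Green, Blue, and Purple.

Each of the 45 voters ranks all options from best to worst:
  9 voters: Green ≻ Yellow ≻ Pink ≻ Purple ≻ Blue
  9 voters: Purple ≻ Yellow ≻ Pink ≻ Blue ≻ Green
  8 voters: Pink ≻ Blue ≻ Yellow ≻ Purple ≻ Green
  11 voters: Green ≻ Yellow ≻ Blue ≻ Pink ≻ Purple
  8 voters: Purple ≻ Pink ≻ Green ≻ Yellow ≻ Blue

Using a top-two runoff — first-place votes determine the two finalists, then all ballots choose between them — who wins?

Purple

Round 1 first-place votes: Pink 8, Yellow 0, Green 20, Blue 0, Purple 17. Green and Purple advance.
Runoff: Green is ranked above Purple on 20 ballots, Purple above Green on 25.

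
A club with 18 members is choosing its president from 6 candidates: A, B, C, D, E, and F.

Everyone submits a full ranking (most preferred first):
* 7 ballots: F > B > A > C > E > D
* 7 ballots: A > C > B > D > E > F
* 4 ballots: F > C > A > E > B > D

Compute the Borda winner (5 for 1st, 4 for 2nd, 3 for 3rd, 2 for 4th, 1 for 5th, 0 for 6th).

A

A: 7×3 + 7×5 + 4×3 = 68
B: 7×4 + 7×3 + 4×1 = 53
C: 7×2 + 7×4 + 4×4 = 58
D: 7×0 + 7×2 + 4×0 = 14
E: 7×1 + 7×1 + 4×2 = 22
F: 7×5 + 7×0 + 4×5 = 55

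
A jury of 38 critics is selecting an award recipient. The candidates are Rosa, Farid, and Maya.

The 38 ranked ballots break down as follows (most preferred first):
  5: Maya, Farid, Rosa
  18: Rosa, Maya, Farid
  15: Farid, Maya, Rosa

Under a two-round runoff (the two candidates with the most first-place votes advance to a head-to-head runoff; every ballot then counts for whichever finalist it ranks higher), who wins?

Farid

Round 1 first-place votes: Rosa 18, Farid 15, Maya 5. Rosa and Farid advance.
Runoff: Rosa is ranked above Farid on 18 ballots, Farid above Rosa on 20.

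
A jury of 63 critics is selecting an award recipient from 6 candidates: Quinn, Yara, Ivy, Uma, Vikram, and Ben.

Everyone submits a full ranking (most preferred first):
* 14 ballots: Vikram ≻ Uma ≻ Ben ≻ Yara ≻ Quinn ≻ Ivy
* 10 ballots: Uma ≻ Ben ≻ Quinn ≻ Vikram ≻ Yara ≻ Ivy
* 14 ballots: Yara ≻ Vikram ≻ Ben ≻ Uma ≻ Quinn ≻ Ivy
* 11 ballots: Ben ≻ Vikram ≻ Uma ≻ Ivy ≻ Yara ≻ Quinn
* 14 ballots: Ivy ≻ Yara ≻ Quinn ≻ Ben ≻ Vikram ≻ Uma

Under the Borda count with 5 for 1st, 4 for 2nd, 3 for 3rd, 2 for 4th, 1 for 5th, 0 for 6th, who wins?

Quinn: 14×1 + 10×3 + 14×1 + 11×0 + 14×3 = 100
Yara: 14×2 + 10×1 + 14×5 + 11×1 + 14×4 = 175
Ivy: 14×0 + 10×0 + 14×0 + 11×2 + 14×5 = 92
Uma: 14×4 + 10×5 + 14×2 + 11×3 + 14×0 = 167
Vikram: 14×5 + 10×2 + 14×4 + 11×4 + 14×1 = 204
Ben: 14×3 + 10×4 + 14×3 + 11×5 + 14×2 = 207

Ben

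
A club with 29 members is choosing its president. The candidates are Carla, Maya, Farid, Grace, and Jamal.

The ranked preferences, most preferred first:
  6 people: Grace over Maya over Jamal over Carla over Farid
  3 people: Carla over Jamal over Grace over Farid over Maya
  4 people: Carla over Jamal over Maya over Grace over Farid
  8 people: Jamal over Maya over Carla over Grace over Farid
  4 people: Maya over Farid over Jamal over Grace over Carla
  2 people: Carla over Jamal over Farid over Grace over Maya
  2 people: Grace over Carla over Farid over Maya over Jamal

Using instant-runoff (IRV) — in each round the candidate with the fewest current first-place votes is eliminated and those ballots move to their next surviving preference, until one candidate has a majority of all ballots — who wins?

Jamal

Round 1: Carla 9, Maya 4, Farid 0, Grace 8, Jamal 8. Farid eliminated.
Round 2: Carla 9, Maya 4, Grace 8, Jamal 8. Maya eliminated.
Round 3: Carla 9, Grace 8, Jamal 12. Grace eliminated.
Round 4: Carla 11, Jamal 18. Jamal has a majority (≥15).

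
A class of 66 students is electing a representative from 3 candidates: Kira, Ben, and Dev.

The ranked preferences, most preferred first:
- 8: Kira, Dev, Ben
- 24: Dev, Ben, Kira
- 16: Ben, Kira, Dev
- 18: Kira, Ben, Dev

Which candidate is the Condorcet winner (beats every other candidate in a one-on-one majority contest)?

Ben vs Kira: 40–26
Ben vs Dev: 34–32
Ben beats every other candidate.

Ben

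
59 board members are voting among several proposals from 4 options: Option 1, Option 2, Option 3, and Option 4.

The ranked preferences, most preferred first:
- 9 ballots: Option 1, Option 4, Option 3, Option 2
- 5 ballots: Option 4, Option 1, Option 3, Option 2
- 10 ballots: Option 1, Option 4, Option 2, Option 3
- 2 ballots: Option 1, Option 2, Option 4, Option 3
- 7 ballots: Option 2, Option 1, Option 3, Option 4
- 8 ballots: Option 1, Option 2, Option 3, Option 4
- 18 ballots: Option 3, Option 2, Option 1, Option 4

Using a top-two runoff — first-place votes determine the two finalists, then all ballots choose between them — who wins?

Option 1

Round 1 first-place votes: Option 1 29, Option 2 7, Option 3 18, Option 4 5. Option 1 and Option 3 advance.
Runoff: Option 1 is ranked above Option 3 on 41 ballots, Option 3 above Option 1 on 18.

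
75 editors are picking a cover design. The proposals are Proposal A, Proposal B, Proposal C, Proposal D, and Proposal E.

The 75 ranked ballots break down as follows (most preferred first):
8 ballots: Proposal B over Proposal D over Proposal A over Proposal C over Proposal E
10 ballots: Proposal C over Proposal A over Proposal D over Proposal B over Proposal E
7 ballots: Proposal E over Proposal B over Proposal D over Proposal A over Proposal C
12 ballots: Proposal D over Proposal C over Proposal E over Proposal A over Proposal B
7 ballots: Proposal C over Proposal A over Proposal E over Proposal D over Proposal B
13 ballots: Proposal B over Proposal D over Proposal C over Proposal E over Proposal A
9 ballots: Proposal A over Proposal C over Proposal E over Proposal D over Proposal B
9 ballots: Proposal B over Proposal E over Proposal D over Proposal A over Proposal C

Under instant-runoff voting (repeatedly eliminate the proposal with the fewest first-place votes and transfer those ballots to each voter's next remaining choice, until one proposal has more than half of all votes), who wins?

Round 1: Proposal A 9, Proposal B 30, Proposal C 17, Proposal D 12, Proposal E 7. Proposal E eliminated.
Round 2: Proposal A 9, Proposal B 37, Proposal C 17, Proposal D 12. Proposal A eliminated.
Round 3: Proposal B 37, Proposal C 26, Proposal D 12. Proposal D eliminated.
Round 4: Proposal B 37, Proposal C 38. Proposal C has a majority (≥38).

Proposal C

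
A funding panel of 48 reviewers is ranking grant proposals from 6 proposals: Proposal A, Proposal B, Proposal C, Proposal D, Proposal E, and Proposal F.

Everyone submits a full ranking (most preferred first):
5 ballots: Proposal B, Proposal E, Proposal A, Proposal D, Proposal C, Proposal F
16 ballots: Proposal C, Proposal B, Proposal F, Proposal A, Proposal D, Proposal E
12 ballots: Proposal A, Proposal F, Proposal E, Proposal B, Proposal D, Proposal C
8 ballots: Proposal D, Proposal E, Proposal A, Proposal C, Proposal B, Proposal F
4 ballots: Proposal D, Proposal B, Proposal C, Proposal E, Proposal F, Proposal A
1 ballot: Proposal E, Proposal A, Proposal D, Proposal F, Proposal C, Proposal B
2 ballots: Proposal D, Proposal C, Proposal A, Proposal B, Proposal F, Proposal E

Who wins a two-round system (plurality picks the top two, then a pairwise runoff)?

Proposal D

Round 1 first-place votes: Proposal A 12, Proposal B 5, Proposal C 16, Proposal D 14, Proposal E 1, Proposal F 0. Proposal C and Proposal D advance.
Runoff: Proposal C is ranked above Proposal D on 16 ballots, Proposal D above Proposal C on 32.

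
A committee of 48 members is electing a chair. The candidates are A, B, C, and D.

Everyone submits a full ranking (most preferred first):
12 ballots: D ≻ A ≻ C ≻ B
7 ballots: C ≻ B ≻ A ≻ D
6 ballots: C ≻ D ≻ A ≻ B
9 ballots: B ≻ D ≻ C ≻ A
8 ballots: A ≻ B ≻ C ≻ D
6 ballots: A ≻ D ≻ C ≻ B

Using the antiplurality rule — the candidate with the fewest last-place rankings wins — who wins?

Last-place votes: A 9, B 24, C 0, D 15.

C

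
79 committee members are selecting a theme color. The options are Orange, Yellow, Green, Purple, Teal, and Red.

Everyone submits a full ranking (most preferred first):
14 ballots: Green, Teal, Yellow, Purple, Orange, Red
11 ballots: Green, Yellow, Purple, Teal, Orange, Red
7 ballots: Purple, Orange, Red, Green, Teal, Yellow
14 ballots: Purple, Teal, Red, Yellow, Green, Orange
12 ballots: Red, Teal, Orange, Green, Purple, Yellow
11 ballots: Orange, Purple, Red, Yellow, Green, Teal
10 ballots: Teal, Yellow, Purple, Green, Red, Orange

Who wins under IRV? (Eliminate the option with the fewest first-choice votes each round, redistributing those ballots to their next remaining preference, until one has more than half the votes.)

Round 1: Orange 11, Yellow 0, Green 25, Purple 21, Teal 10, Red 12. Yellow eliminated.
Round 2: Orange 11, Green 25, Purple 21, Teal 10, Red 12. Teal eliminated.
Round 3: Orange 11, Green 25, Purple 31, Red 12. Orange eliminated.
Round 4: Green 25, Purple 42, Red 12. Purple has a majority (≥40).

Purple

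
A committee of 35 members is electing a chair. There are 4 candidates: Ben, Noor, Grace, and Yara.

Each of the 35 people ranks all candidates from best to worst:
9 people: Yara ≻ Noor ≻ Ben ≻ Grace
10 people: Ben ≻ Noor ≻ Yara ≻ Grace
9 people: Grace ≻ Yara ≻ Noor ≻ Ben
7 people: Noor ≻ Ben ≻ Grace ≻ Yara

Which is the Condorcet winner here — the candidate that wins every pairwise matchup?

Yara vs Ben: 18–17
Yara vs Noor: 18–17
Yara vs Grace: 19–16
Yara beats every other candidate.

Yara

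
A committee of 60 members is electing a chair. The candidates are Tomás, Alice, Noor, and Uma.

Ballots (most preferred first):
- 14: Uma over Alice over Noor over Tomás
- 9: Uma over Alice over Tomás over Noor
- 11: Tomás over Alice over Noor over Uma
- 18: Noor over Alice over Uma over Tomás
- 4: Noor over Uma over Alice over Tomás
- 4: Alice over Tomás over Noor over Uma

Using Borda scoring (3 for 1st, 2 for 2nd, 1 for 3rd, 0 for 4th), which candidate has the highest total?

Alice

Tomás: 14×0 + 9×1 + 11×3 + 18×0 + 4×0 + 4×2 = 50
Alice: 14×2 + 9×2 + 11×2 + 18×2 + 4×1 + 4×3 = 120
Noor: 14×1 + 9×0 + 11×1 + 18×3 + 4×3 + 4×1 = 95
Uma: 14×3 + 9×3 + 11×0 + 18×1 + 4×2 + 4×0 = 95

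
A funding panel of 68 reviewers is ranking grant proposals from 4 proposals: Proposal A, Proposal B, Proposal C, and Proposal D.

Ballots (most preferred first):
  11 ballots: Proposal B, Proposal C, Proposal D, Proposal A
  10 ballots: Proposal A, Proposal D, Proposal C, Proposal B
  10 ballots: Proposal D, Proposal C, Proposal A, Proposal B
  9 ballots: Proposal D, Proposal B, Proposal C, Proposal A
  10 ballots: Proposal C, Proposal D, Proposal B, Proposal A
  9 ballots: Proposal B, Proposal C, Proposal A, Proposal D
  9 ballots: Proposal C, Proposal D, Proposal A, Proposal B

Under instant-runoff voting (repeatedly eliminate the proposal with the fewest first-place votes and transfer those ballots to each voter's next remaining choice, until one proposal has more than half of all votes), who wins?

Proposal D

Round 1: Proposal A 10, Proposal B 20, Proposal C 19, Proposal D 19. Proposal A eliminated.
Round 2: Proposal B 20, Proposal C 19, Proposal D 29. Proposal C eliminated.
Round 3: Proposal B 20, Proposal D 48. Proposal D has a majority (≥35).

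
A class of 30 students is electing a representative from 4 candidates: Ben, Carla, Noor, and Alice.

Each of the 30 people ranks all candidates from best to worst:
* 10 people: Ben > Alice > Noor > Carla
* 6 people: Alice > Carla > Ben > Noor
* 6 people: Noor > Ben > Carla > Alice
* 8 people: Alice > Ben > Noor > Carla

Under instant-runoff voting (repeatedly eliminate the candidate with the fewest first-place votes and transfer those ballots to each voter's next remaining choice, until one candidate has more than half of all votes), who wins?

Round 1: Ben 10, Carla 0, Noor 6, Alice 14. Carla eliminated.
Round 2: Ben 10, Noor 6, Alice 14. Noor eliminated.
Round 3: Ben 16, Alice 14. Ben has a majority (≥16).

Ben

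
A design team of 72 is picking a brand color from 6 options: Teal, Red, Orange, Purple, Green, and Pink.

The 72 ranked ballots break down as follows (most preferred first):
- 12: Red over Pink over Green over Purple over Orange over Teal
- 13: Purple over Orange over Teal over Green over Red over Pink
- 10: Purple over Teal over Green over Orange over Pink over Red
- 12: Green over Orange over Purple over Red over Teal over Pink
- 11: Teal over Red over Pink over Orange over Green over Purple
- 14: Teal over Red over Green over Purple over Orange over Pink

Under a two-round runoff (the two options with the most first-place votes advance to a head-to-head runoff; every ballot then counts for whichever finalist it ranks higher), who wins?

Round 1 first-place votes: Teal 25, Red 12, Orange 0, Purple 23, Green 12, Pink 0. Teal and Purple advance.
Runoff: Teal is ranked above Purple on 25 ballots, Purple above Teal on 47.

Purple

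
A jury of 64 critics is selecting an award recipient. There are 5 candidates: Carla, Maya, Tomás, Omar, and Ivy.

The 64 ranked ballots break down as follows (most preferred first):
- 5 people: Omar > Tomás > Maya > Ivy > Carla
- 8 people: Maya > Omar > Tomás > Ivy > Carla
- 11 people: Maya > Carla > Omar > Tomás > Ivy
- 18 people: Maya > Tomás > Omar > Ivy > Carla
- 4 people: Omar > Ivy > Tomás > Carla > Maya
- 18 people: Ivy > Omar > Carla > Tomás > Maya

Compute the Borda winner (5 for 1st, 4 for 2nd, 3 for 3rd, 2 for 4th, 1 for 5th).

Omar

Carla: 5×1 + 8×1 + 11×4 + 18×1 + 4×2 + 18×3 = 137
Maya: 5×3 + 8×5 + 11×5 + 18×5 + 4×1 + 18×1 = 222
Tomás: 5×4 + 8×3 + 11×2 + 18×4 + 4×3 + 18×2 = 186
Omar: 5×5 + 8×4 + 11×3 + 18×3 + 4×5 + 18×4 = 236
Ivy: 5×2 + 8×2 + 11×1 + 18×2 + 4×4 + 18×5 = 179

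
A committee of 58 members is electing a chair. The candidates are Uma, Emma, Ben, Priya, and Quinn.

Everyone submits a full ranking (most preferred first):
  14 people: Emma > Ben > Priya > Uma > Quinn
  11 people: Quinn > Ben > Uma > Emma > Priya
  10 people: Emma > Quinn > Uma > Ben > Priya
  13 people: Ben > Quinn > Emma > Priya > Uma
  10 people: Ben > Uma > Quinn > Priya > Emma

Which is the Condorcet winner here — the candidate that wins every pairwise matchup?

Ben vs Uma: 48–10
Ben vs Emma: 34–24
Ben vs Priya: 58–0
Ben vs Quinn: 37–21
Ben beats every other candidate.

Ben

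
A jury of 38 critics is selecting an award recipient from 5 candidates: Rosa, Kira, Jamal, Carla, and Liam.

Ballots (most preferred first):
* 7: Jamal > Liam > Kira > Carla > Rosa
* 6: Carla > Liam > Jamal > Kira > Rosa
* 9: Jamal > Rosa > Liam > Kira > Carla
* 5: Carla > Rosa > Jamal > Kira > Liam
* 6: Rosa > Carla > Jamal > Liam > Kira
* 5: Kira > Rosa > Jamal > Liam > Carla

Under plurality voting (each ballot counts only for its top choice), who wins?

First-place votes: Rosa 6, Kira 5, Jamal 16, Carla 11, Liam 0.

Jamal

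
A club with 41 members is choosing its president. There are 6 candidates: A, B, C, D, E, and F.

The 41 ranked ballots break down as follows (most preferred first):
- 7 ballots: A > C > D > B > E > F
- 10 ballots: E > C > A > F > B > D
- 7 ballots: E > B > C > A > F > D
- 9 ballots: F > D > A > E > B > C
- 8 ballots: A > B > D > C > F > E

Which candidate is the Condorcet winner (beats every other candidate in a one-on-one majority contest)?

A

A vs B: 34–7
A vs C: 24–17
A vs D: 32–9
A vs E: 24–17
A vs F: 32–9
A beats every other candidate.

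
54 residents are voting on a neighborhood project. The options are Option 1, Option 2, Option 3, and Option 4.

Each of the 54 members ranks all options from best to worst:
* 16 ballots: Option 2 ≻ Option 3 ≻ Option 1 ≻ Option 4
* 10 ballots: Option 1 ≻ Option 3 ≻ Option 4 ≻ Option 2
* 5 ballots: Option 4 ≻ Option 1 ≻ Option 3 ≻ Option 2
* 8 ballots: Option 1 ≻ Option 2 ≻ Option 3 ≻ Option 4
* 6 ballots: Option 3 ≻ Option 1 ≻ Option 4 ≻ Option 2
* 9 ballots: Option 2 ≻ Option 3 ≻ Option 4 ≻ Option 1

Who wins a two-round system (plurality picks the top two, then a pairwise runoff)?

Option 1

Round 1 first-place votes: Option 1 18, Option 2 25, Option 3 6, Option 4 5. Option 2 and Option 1 advance.
Runoff: Option 2 is ranked above Option 1 on 25 ballots, Option 1 above Option 2 on 29.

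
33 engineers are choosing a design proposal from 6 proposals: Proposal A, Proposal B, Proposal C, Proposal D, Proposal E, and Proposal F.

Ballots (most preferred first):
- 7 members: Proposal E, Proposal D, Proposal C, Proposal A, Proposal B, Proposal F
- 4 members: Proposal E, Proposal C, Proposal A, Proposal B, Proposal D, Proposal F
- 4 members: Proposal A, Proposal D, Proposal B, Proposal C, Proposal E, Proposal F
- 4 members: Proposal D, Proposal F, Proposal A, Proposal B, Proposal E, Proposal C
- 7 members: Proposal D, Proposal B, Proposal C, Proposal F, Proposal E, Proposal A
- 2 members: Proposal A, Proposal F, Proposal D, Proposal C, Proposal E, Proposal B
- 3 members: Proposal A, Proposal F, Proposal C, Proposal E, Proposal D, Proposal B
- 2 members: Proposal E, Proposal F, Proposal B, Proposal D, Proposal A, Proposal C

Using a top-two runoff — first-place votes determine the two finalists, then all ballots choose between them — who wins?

Round 1 first-place votes: Proposal A 9, Proposal B 0, Proposal C 0, Proposal D 11, Proposal E 13, Proposal F 0. Proposal E and Proposal D advance.
Runoff: Proposal E is ranked above Proposal D on 16 ballots, Proposal D above Proposal E on 17.

Proposal D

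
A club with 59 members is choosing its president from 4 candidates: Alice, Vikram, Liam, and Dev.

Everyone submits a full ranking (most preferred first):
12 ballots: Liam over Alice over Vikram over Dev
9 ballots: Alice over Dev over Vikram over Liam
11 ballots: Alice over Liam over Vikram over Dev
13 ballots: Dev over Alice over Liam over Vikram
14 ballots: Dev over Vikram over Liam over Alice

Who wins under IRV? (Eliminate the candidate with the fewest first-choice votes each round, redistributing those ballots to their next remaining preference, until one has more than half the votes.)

Round 1: Alice 20, Vikram 0, Liam 12, Dev 27. Vikram eliminated.
Round 2: Alice 20, Liam 12, Dev 27. Liam eliminated.
Round 3: Alice 32, Dev 27. Alice has a majority (≥30).

Alice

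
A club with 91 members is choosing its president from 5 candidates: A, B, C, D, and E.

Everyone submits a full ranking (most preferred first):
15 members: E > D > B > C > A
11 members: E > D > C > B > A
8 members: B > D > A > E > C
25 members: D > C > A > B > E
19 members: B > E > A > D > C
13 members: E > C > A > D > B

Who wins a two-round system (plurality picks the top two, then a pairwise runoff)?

Round 1 first-place votes: A 0, B 27, C 0, D 25, E 39. E and B advance.
Runoff: E is ranked above B on 39 ballots, B above E on 52.

B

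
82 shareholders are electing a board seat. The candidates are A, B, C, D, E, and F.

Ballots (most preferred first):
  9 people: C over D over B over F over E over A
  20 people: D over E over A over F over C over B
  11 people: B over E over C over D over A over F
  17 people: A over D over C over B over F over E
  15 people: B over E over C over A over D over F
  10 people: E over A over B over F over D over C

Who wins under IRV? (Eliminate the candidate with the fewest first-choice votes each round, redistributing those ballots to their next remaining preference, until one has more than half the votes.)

A

Round 1: A 17, B 26, C 9, D 20, E 10, F 0. F eliminated.
Round 2: A 17, B 26, C 9, D 20, E 10. C eliminated.
Round 3: A 17, B 26, D 29, E 10. E eliminated.
Round 4: A 27, B 26, D 29. B eliminated.
Round 5: A 42, D 40. A has a majority (≥42).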